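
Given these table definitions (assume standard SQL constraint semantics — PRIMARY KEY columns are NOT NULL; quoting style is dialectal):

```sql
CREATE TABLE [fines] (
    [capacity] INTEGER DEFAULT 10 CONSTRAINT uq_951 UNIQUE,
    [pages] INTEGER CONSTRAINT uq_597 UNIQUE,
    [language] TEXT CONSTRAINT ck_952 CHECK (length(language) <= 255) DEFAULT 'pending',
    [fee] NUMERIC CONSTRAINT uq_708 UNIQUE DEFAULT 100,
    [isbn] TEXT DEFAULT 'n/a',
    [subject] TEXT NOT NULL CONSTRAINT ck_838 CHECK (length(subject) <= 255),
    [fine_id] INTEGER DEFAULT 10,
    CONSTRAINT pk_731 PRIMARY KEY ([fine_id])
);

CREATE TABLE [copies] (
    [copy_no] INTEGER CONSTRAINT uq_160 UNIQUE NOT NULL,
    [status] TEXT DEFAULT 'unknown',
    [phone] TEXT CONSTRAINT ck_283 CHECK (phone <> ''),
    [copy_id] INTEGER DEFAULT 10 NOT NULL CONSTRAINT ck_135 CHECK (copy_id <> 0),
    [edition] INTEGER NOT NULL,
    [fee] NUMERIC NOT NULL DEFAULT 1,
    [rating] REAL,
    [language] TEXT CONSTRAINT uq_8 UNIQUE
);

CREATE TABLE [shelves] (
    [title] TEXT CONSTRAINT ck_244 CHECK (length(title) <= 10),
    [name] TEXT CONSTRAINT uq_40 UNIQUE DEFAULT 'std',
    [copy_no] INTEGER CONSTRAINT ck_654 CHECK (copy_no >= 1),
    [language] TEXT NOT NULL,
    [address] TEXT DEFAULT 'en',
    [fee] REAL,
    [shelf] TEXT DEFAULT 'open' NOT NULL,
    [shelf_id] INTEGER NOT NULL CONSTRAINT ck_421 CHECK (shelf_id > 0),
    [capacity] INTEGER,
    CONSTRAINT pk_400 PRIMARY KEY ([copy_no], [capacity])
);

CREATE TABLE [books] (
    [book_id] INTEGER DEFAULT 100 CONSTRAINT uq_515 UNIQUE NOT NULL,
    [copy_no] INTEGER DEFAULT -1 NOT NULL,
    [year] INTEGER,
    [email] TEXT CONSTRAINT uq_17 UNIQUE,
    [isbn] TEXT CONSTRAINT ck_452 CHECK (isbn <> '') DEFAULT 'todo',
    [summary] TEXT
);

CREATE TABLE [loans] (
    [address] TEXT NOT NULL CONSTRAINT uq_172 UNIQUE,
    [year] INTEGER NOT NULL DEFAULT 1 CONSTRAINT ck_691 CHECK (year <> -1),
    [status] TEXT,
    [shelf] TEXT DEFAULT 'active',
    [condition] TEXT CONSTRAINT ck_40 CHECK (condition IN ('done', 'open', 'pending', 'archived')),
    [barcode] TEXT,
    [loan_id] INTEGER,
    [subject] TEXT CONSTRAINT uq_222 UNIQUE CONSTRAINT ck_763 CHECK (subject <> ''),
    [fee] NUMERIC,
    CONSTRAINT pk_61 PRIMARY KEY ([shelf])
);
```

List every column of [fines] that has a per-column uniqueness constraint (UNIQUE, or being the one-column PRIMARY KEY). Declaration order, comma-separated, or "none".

- capacity: declared UNIQUE → unique.
- pages: declared UNIQUE → unique.
- language: no UNIQUE or single-column PK constraint.
- fee: declared UNIQUE → unique.
- isbn: no UNIQUE or single-column PK constraint.
- subject: no UNIQUE or single-column PK constraint.
- fine_id: single-column PRIMARY KEY → unique.

capacity, pages, fee, fine_id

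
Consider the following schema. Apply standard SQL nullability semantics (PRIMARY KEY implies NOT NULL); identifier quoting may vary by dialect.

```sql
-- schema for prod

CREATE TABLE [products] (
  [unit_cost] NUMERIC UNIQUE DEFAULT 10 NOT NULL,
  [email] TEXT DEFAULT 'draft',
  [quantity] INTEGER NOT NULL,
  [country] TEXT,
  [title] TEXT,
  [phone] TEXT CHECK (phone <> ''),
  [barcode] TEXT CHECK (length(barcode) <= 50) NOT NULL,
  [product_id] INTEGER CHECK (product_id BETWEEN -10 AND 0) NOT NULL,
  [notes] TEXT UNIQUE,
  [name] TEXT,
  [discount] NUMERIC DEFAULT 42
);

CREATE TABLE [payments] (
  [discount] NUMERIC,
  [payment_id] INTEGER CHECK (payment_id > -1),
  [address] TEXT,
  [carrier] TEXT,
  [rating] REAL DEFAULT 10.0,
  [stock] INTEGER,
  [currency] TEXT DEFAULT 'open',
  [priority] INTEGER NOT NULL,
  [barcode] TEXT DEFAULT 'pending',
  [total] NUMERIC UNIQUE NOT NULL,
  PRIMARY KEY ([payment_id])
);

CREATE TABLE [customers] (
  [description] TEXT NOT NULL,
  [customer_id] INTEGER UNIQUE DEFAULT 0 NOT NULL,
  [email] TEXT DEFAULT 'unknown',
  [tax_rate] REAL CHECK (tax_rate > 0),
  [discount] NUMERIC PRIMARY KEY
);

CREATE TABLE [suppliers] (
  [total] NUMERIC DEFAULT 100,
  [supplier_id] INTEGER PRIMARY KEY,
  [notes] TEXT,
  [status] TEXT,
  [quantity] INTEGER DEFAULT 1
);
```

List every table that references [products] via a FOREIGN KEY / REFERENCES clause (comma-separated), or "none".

none

No REFERENCES clause anywhere in the schema names products.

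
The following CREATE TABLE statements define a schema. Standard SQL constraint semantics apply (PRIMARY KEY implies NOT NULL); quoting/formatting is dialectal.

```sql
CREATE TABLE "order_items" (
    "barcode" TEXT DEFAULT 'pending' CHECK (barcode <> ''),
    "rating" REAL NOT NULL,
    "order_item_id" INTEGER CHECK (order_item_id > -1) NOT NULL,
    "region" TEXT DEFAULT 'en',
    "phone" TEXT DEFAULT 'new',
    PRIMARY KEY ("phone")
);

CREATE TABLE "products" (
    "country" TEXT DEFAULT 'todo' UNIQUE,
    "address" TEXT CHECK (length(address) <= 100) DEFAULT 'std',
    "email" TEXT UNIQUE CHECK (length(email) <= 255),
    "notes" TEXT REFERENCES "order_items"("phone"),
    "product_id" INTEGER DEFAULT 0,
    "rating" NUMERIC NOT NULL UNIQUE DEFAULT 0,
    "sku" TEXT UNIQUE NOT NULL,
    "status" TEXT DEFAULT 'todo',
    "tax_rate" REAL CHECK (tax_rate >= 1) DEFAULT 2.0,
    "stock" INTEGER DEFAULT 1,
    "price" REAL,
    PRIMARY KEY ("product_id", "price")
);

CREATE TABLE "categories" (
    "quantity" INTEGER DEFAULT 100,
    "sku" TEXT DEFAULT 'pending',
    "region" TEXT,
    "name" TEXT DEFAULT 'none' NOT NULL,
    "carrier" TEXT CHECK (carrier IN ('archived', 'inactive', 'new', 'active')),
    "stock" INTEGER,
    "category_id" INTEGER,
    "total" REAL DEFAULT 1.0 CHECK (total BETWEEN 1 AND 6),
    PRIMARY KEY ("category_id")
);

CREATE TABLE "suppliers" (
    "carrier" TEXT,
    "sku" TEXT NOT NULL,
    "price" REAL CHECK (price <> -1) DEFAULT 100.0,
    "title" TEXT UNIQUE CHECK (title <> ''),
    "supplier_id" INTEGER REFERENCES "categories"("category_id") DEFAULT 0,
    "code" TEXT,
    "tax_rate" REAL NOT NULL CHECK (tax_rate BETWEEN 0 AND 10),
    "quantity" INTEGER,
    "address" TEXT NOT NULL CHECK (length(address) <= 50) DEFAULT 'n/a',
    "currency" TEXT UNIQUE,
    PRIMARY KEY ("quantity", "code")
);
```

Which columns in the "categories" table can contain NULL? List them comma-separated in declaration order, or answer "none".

- quantity: DEFAULT only fills an omitted column; an explicit NULL is still allowed → nullable.
- sku: DEFAULT only fills an omitted column; an explicit NULL is still allowed → nullable.
- region: no NOT NULL constraint applies → nullable.
- name: declared NOT NULL → not nullable.
- carrier: CHECK does not forbid NULL (a CHECK constraint passes when its expression is NULL) → nullable.
- stock: no NOT NULL constraint applies → nullable.
- category_id: part of the PRIMARY KEY, which implies NOT NULL → not nullable.
- total: CHECK does not forbid NULL (a CHECK constraint passes when its expression is NULL) → nullable.

quantity, sku, region, carrier, stock, total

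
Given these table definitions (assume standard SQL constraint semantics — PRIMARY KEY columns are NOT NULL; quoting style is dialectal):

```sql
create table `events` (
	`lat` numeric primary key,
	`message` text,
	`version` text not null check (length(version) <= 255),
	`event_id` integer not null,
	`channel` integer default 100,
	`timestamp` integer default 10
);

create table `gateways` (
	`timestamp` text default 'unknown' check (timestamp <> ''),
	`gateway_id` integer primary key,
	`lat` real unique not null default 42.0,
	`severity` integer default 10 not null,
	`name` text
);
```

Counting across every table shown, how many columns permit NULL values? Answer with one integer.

5

events: 3 nullable (message, channel, timestamp — PK (lat) and explicit NOT NULL columns excluded).
gateways: 2 nullable (timestamp, name — PK (gateway_id) and explicit NOT NULL columns excluded).
Total: 3 + 2 = 5.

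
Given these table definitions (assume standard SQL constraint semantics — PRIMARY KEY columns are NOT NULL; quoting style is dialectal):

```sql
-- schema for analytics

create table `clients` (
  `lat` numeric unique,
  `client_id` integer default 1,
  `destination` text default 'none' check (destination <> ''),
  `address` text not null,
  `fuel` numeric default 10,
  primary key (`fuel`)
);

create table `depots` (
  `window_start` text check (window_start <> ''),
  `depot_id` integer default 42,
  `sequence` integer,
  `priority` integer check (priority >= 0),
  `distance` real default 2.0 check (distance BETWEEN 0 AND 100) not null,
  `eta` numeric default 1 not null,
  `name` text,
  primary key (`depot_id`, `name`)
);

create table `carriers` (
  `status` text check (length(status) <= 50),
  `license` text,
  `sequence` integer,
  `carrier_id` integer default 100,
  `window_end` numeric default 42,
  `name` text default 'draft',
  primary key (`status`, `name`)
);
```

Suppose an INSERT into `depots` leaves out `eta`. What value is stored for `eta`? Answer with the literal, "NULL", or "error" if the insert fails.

eta has an explicit DEFAULT 1.
When the column is omitted from an INSERT, that default is used.

1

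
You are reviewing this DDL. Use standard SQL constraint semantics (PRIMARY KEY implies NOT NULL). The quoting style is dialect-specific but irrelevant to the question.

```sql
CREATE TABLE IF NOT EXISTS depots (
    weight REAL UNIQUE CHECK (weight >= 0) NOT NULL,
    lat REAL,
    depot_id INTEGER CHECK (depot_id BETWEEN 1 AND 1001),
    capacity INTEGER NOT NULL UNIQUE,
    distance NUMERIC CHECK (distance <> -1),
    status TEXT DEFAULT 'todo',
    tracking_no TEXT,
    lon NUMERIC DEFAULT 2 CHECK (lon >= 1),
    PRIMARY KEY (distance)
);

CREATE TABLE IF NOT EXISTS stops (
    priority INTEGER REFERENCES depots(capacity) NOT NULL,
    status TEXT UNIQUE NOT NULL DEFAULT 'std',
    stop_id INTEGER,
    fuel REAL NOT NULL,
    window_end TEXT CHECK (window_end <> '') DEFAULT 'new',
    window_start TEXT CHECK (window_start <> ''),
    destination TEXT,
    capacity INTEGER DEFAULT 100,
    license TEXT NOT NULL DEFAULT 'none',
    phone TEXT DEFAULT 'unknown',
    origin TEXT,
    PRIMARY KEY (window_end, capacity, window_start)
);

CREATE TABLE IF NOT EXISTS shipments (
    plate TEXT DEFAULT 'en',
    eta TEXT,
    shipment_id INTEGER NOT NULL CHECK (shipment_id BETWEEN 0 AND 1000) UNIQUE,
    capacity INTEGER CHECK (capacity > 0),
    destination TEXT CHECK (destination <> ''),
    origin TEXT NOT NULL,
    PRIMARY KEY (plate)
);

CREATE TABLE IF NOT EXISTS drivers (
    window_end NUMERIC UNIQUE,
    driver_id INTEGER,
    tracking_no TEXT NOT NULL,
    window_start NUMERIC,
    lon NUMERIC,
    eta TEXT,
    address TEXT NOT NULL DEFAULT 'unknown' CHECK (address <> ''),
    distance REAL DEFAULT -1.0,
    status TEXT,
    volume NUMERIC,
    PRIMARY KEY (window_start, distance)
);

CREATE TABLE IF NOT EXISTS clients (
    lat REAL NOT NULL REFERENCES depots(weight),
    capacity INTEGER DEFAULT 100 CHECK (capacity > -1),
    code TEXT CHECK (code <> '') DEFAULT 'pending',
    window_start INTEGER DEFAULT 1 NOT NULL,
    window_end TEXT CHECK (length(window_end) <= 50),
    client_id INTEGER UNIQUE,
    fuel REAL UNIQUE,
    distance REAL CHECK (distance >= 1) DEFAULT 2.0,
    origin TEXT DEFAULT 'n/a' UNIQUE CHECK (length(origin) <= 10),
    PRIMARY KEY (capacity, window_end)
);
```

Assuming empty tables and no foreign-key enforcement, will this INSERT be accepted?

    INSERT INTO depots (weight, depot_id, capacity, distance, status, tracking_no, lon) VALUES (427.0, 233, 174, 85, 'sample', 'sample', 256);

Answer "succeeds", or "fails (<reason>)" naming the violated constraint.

succeeds

NOT NULL columns: capacity is supplied; distance is supplied; weight is supplied.
CHECK constraints: 427.0 satisfies (weight >= 0); 233 satisfies (depot_id BETWEEN 1 AND 1001); 85 satisfies (distance <> -1); 256 satisfies (lon >= 1).
No constraint is violated.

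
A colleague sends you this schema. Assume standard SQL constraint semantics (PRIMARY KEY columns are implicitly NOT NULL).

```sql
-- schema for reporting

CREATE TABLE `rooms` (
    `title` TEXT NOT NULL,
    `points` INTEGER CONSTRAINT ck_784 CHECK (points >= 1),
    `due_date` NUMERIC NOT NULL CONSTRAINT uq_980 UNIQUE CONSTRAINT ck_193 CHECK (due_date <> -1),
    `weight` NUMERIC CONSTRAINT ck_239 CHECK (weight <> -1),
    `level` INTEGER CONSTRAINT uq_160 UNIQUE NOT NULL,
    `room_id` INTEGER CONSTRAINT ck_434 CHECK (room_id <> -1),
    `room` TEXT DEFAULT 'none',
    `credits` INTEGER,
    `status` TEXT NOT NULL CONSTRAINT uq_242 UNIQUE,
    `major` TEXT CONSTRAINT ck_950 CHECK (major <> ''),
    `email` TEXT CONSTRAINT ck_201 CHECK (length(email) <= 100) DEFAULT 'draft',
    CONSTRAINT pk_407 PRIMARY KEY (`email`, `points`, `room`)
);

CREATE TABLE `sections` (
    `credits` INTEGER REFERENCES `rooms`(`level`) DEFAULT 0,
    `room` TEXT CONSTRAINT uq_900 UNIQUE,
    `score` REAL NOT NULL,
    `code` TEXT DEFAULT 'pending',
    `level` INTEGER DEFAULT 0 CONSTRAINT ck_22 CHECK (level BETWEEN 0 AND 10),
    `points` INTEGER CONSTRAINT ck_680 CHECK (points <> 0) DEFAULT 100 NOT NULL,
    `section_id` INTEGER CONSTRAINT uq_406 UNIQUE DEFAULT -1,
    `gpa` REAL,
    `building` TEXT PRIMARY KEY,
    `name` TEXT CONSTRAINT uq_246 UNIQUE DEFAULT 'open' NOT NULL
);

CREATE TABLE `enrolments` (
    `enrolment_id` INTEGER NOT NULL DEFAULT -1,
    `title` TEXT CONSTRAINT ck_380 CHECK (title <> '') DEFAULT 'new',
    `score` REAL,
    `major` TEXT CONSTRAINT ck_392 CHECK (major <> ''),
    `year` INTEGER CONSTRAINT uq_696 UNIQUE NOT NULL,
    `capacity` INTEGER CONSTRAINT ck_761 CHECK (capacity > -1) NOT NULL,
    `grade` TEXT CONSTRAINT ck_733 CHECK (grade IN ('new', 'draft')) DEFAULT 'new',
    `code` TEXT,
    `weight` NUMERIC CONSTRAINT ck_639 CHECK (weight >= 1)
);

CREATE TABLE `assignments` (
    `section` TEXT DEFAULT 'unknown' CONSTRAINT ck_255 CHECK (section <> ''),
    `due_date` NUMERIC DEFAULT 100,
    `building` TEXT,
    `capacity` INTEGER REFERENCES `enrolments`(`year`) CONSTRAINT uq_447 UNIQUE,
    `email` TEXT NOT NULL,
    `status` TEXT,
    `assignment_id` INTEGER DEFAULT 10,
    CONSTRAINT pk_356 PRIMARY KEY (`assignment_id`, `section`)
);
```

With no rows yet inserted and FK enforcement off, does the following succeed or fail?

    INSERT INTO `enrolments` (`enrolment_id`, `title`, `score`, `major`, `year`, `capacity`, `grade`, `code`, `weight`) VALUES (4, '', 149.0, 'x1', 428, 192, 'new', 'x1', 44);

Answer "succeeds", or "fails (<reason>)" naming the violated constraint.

The value '' for title violates CHECK (title <> '').

fails (CHECK on title)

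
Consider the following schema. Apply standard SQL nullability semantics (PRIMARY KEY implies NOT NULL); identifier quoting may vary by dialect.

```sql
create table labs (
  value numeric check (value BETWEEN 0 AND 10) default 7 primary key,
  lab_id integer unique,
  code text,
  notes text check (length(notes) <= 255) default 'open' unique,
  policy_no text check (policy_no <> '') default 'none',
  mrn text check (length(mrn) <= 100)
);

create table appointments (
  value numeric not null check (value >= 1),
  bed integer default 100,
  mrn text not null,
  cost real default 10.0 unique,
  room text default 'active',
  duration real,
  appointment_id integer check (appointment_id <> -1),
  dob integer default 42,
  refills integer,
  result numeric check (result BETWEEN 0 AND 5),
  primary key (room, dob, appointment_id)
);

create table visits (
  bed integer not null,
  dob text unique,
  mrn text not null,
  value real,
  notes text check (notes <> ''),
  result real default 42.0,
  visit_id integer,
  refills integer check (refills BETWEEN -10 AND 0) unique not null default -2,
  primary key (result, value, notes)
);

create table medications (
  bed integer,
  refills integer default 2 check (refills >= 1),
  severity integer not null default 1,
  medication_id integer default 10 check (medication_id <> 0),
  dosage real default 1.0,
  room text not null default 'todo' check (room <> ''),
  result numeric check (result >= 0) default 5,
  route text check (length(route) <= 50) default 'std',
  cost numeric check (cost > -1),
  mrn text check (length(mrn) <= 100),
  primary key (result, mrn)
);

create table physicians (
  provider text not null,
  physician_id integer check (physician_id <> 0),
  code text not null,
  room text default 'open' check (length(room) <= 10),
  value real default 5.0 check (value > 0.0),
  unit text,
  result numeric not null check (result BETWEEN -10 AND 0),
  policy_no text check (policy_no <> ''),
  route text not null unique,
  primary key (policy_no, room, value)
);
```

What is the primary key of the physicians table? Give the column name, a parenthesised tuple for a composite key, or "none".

A table-level PRIMARY KEY clause names 3 columns: policy_no, room, value.
This is a composite key — the combination is unique, not each column individually.

(policy_no, room, value)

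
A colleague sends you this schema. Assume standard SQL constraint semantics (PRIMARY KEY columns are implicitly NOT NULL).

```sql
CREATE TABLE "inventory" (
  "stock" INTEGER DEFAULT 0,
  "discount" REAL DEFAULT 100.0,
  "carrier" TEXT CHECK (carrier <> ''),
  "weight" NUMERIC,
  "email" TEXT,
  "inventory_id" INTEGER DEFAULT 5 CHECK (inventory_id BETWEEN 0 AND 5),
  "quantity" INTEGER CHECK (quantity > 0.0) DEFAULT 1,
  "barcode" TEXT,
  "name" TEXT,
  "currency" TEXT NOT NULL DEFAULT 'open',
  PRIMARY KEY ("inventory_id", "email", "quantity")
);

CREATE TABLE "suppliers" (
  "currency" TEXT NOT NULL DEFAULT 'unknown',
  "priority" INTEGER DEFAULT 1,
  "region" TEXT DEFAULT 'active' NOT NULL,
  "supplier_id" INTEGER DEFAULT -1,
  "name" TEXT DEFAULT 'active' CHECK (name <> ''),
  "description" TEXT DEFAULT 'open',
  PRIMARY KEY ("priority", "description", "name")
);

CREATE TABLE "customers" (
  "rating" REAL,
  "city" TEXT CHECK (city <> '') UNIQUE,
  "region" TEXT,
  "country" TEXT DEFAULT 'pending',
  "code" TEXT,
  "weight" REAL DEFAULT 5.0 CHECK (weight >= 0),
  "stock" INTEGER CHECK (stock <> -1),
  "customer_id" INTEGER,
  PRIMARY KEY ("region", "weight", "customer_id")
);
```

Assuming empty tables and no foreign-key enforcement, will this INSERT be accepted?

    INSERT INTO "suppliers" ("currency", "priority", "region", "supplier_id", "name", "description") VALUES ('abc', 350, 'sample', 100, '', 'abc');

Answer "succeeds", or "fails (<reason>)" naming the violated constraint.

fails (CHECK on name)

The value '' for name violates CHECK (name <> '').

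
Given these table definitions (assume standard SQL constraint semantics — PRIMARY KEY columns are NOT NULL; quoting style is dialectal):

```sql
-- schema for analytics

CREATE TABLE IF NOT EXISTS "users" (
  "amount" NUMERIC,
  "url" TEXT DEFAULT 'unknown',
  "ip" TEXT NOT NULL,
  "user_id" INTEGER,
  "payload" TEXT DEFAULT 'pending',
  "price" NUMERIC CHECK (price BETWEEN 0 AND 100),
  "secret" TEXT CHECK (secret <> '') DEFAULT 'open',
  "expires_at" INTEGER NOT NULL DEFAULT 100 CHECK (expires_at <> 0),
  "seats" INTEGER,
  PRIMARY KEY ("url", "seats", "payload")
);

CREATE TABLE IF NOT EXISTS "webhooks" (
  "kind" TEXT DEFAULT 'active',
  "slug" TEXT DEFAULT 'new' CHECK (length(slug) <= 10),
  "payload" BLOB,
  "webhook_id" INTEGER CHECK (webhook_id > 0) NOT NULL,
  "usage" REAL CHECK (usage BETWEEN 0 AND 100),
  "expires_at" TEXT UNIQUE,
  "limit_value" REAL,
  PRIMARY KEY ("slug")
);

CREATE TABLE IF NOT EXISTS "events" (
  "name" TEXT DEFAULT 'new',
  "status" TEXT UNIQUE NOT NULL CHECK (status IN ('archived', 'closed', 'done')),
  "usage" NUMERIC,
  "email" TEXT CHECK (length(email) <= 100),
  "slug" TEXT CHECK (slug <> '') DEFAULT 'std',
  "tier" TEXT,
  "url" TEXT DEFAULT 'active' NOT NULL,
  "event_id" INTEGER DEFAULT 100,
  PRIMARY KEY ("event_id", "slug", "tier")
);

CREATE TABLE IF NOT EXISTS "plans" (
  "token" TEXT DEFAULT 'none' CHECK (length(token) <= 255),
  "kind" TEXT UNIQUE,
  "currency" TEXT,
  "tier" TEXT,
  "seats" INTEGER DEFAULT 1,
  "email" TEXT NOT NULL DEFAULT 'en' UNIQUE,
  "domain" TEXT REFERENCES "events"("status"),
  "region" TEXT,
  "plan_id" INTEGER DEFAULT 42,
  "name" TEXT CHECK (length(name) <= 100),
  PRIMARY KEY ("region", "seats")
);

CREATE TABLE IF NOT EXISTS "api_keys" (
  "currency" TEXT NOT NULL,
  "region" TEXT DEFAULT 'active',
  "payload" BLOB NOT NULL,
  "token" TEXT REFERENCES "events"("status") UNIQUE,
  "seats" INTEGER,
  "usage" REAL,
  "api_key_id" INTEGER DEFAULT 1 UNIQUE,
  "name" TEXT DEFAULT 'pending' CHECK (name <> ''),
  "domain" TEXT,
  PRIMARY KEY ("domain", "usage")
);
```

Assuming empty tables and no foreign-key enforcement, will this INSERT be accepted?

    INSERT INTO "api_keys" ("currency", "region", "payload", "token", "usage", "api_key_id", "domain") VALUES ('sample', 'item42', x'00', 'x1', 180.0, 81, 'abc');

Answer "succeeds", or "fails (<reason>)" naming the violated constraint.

succeeds

NOT NULL columns: currency is supplied; domain is supplied; payload is supplied; usage is supplied.
No constraint is violated.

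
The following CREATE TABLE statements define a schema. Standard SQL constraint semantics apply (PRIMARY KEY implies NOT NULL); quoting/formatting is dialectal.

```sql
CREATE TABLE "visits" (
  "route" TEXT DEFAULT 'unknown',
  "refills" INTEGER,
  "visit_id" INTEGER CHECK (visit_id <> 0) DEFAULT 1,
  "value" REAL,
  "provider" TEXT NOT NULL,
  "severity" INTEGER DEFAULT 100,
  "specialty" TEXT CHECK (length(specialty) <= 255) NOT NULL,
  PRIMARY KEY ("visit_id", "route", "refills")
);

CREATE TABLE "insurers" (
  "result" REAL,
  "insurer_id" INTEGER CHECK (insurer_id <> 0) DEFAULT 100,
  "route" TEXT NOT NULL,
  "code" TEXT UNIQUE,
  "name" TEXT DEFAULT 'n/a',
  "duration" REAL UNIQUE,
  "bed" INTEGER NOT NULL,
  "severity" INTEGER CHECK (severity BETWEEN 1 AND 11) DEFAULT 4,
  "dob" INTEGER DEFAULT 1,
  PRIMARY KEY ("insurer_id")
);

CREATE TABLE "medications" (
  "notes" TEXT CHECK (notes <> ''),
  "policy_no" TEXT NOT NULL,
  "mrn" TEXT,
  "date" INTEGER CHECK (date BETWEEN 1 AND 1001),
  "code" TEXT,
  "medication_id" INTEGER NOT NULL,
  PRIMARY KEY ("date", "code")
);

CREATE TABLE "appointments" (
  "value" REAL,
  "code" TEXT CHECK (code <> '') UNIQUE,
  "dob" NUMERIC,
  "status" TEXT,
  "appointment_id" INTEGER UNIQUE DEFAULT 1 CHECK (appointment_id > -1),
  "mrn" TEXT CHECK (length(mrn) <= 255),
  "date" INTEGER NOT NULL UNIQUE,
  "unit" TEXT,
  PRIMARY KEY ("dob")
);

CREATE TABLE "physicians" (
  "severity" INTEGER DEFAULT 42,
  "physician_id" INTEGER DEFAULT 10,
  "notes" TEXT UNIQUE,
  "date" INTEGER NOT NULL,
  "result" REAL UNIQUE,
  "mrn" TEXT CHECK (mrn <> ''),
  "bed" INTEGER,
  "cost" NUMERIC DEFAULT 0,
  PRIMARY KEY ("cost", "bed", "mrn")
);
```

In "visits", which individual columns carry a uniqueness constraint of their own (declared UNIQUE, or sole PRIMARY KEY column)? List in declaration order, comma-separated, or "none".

none

- route: part of a composite PRIMARY KEY — only the tuple is unique, not this column on its own.
- refills: part of a composite PRIMARY KEY — only the tuple is unique, not this column on its own.
- visit_id: part of a composite PRIMARY KEY — only the tuple is unique, not this column on its own.
- value: no UNIQUE or single-column PK constraint.
- provider: no UNIQUE or single-column PK constraint.
- severity: no UNIQUE or single-column PK constraint.
- specialty: no UNIQUE or single-column PK constraint.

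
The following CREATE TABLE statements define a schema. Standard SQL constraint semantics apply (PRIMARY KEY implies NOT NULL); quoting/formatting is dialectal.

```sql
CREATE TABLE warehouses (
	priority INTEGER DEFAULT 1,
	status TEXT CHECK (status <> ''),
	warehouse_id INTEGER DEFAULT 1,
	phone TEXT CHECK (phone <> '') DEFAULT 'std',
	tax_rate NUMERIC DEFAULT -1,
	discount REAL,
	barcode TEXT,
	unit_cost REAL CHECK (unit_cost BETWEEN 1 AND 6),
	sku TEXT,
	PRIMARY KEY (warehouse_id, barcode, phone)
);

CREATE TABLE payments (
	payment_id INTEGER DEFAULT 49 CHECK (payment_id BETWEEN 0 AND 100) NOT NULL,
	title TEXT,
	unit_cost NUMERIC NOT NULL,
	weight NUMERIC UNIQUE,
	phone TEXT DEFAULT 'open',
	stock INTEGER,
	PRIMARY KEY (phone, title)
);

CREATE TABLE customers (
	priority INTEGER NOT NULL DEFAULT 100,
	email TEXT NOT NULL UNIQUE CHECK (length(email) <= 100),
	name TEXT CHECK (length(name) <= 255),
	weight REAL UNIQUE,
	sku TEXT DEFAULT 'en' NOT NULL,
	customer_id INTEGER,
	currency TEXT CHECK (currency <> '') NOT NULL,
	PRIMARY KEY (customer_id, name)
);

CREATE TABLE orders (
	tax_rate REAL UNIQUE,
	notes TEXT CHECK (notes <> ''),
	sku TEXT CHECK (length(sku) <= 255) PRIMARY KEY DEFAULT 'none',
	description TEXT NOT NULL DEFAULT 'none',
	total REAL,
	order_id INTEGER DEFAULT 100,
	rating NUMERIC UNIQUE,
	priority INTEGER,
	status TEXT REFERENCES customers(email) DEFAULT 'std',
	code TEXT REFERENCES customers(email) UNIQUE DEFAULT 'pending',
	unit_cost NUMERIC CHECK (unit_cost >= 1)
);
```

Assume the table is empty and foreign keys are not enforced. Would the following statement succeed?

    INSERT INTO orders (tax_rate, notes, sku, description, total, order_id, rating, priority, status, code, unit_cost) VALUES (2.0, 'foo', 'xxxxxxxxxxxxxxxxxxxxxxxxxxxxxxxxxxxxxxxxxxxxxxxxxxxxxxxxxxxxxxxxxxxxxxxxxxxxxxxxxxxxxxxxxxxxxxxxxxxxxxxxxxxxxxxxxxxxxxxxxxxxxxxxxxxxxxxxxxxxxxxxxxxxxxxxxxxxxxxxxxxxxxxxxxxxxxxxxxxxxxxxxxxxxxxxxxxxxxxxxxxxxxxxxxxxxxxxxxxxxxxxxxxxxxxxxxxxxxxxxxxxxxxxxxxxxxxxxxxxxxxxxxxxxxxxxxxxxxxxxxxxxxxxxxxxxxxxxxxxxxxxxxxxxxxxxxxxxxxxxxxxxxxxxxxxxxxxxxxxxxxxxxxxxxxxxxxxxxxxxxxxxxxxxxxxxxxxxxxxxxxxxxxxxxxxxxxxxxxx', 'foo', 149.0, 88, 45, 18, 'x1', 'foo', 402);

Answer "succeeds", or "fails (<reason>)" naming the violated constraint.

fails (CHECK on sku)

The value 'xxxxxxxxxxxxxxxxxxxxxxxxxxxxxxxxxxxxxxxxxxxxxxxxxxxxxxxxxxxxxxxxxxxxxxxxxxxxxxxxxxxxxxxxxxxxxxxxxxxxxxxxxxxxxxxxxxxxxxxxxxxxxxxxxxxxxxxxxxxxxxxxxxxxxxxxxxxxxxxxxxxxxxxxxxxxxxxxxxxxxxxxxxxxxxxxxxxxxxxxxxxxxxxxxxxxxxxxxxxxxxxxxxxxxxxxxxxxxxxxxxxxxxxxxxxxxxxxxxxxxxxxxxxxxxxxxxxxxxxxxxxxxxxxxxxxxxxxxxxxxxxxxxxxxxxxxxxxxxxxxxxxxxxxxxxxxxxxxxxxxxxxxxxxxxxxxxxxxxxxxxxxxxxxxxxxxxxxxxxxxxxxxxxxxxxxxxxxxxxx' for sku violates CHECK (length(sku) <= 255).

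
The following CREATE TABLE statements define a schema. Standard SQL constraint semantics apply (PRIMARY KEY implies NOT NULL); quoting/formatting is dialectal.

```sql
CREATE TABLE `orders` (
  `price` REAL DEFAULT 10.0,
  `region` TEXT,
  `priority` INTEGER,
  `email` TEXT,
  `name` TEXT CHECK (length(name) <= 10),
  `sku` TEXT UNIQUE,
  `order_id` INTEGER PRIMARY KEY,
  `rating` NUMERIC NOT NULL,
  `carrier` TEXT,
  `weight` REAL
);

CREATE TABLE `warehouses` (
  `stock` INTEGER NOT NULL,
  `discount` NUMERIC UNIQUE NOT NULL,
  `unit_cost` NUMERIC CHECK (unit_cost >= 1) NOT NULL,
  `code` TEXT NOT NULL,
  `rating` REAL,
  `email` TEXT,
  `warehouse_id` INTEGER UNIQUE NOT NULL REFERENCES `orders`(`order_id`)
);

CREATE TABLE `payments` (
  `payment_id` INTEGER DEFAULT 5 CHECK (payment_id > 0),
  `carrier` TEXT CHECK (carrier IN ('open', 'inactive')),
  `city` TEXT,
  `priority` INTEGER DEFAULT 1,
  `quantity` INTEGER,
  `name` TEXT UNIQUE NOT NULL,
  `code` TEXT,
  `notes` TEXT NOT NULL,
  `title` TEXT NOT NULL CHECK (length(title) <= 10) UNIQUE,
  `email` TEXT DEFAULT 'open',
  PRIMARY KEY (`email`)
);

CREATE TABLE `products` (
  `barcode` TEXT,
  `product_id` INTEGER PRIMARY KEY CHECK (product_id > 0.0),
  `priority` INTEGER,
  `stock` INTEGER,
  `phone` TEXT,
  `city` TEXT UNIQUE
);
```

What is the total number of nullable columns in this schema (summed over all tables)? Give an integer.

orders: 8 nullable (price, region, priority, email, name, sku, carrier, weight — PK (order_id) and explicit NOT NULL columns excluded).
warehouses: 2 nullable (rating, email — PK none and explicit NOT NULL columns excluded).
payments: 6 nullable (payment_id, carrier, city, priority, quantity, code — PK (email) and explicit NOT NULL columns excluded).
products: 5 nullable (barcode, priority, stock, phone, city — PK (product_id) and explicit NOT NULL columns excluded).
Total: 8 + 2 + 6 + 5 = 21.

21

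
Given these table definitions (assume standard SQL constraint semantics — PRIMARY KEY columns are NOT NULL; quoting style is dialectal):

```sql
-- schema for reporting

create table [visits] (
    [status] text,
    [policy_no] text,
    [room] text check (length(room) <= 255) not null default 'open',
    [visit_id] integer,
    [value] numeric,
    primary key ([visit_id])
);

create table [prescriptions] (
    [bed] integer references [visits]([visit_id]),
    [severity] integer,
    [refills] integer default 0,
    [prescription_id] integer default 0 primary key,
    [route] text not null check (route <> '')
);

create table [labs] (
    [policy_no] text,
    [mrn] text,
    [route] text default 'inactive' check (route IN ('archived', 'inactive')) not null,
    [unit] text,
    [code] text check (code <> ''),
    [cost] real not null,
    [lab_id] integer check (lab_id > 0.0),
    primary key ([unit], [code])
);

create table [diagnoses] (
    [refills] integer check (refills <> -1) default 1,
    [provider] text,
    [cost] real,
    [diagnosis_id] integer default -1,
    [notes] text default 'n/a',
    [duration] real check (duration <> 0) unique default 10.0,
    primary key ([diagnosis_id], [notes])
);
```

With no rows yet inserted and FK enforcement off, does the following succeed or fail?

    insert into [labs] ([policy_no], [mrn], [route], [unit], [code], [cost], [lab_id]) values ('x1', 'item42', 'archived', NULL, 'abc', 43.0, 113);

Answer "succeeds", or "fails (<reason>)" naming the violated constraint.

unit is explicitly set to NULL, but unit is part of the PRIMARY KEY (implied NOT NULL).

fails (NOT NULL on unit)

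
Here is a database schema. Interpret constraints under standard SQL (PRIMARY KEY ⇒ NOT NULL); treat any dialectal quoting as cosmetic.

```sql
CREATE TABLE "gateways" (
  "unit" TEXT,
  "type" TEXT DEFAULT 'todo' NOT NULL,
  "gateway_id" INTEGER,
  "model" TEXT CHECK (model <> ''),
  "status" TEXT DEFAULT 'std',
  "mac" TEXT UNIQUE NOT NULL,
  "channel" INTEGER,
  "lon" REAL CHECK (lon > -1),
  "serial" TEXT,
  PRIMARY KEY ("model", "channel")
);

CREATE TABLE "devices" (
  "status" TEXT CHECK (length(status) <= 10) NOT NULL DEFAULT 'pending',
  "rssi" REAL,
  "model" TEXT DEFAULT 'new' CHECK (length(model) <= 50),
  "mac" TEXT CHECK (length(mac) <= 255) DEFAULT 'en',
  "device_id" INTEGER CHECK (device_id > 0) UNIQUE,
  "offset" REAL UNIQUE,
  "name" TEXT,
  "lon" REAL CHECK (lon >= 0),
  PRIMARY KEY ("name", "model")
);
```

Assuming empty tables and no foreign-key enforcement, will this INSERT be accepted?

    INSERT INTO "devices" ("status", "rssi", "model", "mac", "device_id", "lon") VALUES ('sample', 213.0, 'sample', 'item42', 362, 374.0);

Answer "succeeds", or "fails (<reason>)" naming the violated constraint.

name is omitted from the column list and has no DEFAULT, so it would receive NULL.
But name is part of the PRIMARY KEY (implied NOT NULL).

fails (NOT NULL on name)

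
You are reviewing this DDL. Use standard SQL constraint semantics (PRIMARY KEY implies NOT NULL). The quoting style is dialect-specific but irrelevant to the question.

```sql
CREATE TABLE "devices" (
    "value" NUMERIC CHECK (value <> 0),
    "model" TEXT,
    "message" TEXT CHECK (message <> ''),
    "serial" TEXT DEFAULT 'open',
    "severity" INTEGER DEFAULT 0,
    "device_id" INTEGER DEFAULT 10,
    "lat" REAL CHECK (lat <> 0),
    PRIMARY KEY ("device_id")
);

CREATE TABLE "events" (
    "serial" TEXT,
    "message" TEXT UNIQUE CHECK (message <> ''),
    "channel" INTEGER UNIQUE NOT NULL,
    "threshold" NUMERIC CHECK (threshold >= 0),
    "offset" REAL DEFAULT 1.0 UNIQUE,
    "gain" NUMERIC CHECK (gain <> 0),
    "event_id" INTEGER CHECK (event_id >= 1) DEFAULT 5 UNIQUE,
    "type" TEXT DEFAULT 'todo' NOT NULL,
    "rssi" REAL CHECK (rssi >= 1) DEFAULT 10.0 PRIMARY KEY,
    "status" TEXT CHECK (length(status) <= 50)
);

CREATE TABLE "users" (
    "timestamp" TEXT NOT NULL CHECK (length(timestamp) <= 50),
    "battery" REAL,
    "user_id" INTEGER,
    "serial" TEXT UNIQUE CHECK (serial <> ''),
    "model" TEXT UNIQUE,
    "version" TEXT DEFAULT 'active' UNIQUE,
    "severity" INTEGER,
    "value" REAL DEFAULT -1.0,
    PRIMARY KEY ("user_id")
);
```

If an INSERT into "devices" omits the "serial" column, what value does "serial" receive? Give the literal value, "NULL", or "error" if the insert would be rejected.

serial has an explicit DEFAULT 'open'.
When the column is omitted from an INSERT, that default is used.

'open'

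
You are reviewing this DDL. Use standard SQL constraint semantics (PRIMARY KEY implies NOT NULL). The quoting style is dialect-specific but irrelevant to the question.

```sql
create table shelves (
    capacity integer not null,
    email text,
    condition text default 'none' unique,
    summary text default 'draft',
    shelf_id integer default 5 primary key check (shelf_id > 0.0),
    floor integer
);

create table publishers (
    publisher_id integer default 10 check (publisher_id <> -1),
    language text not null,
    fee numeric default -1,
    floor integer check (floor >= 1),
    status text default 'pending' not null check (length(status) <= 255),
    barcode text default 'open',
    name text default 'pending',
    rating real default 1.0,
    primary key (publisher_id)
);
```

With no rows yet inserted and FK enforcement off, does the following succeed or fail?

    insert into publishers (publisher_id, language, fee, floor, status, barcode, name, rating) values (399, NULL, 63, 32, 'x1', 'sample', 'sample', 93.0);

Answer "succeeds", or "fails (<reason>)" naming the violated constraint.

language is explicitly set to NULL, but language is declared NOT NULL.

fails (NOT NULL on language)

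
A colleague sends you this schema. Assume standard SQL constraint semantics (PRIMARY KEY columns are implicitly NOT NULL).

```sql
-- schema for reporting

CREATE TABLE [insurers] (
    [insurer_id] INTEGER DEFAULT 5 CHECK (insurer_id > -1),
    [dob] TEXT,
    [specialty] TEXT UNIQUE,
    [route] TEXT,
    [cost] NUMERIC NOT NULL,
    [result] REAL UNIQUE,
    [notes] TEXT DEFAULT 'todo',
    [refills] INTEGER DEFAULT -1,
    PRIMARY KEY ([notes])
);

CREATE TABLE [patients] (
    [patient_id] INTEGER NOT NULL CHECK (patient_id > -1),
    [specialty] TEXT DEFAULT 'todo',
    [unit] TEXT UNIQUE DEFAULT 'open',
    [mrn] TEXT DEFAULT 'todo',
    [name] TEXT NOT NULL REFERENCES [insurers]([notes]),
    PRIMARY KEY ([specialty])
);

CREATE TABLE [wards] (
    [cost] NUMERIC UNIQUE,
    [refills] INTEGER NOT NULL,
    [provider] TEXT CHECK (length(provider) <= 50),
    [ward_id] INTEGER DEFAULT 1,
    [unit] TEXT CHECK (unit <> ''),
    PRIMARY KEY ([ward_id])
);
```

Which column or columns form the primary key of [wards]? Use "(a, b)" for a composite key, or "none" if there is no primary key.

ward_id

ward_id is declared PRIMARY KEY as a table-level PRIMARY KEY clause.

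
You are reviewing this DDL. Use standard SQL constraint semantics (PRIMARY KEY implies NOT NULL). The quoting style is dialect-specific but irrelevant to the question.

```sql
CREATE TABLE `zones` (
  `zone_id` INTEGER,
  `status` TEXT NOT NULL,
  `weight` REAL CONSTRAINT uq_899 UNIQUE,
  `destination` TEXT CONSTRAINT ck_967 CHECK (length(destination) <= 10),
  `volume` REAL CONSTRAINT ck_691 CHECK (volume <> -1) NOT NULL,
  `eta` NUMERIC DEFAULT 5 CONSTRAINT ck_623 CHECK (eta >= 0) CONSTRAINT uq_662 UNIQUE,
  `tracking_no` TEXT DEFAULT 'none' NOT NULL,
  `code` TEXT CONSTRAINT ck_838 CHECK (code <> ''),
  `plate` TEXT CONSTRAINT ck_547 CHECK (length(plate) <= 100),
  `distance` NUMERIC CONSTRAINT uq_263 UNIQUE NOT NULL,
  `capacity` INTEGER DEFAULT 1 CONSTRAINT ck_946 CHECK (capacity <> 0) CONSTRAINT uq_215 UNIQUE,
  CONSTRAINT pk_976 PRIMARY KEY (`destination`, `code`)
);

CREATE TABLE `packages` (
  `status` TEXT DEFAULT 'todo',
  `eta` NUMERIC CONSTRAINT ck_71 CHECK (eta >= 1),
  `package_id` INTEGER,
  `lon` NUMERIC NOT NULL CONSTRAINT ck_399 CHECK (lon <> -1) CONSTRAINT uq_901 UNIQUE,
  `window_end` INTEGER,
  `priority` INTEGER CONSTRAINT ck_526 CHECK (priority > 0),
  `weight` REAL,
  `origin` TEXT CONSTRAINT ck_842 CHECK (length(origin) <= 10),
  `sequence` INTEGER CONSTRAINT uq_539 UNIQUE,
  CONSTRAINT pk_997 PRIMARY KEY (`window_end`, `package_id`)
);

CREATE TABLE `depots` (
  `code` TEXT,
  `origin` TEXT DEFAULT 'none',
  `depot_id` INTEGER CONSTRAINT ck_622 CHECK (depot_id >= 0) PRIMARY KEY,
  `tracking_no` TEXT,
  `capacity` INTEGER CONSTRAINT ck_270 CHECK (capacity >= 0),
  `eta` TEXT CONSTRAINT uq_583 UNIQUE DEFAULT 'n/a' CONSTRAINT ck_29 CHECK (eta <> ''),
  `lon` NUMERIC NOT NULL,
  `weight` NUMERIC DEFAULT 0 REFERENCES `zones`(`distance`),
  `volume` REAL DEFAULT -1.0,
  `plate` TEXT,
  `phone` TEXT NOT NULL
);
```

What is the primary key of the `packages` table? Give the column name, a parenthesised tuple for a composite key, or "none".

(window_end, package_id)

A table-level PRIMARY KEY clause names 2 columns: window_end, package_id.
This is a composite key — the combination is unique, not each column individually.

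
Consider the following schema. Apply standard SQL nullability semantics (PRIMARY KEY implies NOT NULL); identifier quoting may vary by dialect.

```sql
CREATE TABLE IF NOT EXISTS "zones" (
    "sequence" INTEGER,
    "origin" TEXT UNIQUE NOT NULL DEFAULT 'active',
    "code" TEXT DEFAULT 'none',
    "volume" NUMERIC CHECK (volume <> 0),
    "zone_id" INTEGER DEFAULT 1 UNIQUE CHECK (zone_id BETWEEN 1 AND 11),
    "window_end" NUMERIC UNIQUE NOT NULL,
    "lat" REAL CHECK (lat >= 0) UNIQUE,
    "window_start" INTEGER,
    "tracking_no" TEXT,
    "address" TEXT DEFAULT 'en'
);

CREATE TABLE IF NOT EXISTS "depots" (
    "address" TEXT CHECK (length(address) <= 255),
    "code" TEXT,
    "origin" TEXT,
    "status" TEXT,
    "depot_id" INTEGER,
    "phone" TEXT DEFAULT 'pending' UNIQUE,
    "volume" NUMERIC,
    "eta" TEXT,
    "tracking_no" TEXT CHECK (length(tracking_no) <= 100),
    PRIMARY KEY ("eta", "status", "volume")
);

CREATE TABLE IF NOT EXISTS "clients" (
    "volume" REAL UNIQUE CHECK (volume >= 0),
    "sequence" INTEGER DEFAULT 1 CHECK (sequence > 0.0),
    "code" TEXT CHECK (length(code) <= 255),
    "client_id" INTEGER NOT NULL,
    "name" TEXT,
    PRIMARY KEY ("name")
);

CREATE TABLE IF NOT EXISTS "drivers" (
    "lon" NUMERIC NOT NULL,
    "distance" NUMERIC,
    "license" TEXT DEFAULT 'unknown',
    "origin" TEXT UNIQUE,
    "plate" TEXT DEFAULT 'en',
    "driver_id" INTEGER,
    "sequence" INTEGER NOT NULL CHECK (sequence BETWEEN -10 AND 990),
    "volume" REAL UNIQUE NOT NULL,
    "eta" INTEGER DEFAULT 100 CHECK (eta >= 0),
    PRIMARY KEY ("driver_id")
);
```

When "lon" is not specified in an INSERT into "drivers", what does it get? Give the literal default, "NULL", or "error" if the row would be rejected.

lon has no DEFAULT clause.
Omitting it would insert NULL, but it is declared NOT NULL, so the INSERT fails.

error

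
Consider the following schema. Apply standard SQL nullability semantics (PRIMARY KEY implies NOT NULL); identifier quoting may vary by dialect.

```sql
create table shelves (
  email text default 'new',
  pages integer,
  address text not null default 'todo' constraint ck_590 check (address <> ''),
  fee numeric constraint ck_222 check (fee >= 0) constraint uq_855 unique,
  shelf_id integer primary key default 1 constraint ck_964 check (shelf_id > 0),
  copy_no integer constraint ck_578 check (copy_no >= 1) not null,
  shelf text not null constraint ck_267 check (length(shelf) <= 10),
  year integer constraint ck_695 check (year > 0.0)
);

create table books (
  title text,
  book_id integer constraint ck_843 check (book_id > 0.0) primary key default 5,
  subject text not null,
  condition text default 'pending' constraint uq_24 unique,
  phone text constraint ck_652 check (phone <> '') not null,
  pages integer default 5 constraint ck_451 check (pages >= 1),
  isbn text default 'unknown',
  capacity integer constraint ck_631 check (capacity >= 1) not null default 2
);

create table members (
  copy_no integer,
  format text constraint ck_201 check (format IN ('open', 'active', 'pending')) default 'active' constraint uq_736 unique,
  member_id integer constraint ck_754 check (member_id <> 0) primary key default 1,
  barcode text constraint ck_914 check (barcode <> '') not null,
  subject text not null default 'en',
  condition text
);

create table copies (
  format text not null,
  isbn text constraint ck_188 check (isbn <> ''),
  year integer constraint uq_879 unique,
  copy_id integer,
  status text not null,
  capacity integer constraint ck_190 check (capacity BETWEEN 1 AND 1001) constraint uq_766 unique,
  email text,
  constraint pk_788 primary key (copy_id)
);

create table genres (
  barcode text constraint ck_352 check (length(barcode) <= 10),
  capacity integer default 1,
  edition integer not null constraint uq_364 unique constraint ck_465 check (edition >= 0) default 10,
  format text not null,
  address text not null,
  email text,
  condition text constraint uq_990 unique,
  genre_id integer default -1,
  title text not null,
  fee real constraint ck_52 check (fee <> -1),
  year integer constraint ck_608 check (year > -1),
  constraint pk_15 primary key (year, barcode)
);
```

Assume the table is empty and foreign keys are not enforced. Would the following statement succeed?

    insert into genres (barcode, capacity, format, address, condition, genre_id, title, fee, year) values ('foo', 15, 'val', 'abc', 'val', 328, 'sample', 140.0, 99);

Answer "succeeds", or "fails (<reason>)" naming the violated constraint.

NOT NULL columns: address is supplied; barcode is supplied; edition defaults to 10; format is supplied; title is supplied; year is supplied.
CHECK constraints: 'foo' satisfies (length(barcode) <= 10); 140.0 satisfies (fee <> -1); 99 satisfies (year > -1).
No constraint is violated.

succeeds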